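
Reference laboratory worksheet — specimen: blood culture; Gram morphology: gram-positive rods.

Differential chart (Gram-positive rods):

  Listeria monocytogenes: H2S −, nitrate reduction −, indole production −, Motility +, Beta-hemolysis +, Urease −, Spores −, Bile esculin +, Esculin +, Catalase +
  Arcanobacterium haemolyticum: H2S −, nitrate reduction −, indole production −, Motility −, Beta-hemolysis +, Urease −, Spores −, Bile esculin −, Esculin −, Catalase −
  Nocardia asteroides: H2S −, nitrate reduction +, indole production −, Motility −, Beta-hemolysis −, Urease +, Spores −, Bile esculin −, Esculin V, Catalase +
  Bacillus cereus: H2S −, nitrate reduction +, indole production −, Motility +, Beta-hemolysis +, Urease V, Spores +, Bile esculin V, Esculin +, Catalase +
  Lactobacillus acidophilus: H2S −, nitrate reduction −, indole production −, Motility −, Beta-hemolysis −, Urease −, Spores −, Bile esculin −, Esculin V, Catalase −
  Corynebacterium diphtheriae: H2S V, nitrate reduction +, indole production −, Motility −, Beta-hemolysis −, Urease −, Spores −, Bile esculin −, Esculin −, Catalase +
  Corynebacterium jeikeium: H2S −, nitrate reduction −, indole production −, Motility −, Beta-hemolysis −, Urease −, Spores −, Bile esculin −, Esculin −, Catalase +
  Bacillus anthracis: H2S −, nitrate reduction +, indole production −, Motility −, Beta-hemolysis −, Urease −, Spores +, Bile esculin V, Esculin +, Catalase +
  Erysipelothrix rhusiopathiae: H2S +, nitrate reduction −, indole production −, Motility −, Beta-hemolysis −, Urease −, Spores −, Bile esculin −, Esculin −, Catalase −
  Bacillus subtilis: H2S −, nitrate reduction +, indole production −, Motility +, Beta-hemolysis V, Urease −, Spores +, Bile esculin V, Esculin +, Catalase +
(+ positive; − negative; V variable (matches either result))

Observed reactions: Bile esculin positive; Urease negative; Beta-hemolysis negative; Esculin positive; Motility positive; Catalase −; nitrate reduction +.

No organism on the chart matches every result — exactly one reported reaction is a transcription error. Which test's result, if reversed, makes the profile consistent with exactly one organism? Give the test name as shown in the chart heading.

As reported, no row in the chart matches all 7 reactions.
Reversing Motility → still no organism matches.
Reversing Catalase (to +) → unique match: Bacillus subtilis.
Reversing nitrate reduction → still no organism matches.
Reversing Urease → still no organism matches.
Reversing Esculin → still no organism matches.
Reversing Bile esculin → still no organism matches.
Reversing Beta-hemolysis → still no organism matches.

Catalase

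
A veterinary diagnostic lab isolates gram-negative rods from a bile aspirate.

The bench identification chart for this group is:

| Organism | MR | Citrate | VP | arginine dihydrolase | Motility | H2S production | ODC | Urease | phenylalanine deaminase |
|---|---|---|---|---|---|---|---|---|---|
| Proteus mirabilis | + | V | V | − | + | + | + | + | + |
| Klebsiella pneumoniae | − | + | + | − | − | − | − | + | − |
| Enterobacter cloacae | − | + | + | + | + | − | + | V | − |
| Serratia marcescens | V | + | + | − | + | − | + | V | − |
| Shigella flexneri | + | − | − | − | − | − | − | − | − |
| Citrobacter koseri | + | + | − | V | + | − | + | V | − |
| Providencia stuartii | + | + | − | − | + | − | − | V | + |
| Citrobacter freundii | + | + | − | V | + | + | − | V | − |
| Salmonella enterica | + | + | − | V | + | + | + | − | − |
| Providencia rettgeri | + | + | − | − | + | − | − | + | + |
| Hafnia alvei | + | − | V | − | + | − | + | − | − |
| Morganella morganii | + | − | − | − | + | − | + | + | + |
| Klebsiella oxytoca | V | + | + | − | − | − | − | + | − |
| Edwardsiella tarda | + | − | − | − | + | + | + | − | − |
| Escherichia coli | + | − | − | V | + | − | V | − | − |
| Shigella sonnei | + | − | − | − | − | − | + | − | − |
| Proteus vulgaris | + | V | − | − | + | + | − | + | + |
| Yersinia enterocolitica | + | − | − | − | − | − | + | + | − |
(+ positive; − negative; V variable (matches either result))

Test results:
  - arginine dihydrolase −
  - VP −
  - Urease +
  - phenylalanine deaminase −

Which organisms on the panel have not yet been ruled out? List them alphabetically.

Citrobacter freundii, Citrobacter koseri, Yersinia enterocolitica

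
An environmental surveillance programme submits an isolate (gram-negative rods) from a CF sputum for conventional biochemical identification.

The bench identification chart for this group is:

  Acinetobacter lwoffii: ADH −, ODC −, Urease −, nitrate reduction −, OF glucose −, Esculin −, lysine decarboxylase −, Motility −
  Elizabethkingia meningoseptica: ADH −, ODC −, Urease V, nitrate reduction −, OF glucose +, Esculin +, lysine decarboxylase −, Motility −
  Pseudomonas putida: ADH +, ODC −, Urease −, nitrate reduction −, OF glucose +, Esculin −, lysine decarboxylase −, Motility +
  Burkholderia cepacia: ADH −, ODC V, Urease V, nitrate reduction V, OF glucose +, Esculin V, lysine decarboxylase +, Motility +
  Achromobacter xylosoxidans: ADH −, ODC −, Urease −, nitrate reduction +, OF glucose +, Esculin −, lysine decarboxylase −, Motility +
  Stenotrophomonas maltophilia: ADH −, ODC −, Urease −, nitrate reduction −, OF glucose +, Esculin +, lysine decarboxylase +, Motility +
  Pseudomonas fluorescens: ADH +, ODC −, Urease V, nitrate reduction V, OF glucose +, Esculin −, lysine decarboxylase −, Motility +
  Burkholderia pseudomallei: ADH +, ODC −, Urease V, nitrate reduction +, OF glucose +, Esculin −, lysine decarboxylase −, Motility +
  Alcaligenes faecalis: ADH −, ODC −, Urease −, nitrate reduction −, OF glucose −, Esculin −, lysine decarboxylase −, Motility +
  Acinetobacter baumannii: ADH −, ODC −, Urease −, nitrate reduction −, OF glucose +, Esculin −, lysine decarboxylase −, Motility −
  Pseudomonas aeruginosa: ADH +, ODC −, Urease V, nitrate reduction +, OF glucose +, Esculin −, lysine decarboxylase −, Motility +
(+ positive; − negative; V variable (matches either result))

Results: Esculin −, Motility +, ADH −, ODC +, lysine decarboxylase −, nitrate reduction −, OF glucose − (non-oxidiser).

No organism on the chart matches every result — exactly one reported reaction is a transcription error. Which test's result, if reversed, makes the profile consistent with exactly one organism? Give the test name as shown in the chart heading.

As reported, no row in the chart matches all 7 reactions.
Reversing OF glucose → still no organism matches.
Reversing Motility → still no organism matches.
Reversing lysine decarboxylase → still no organism matches.
Reversing nitrate reduction → still no organism matches.
Reversing ADH → still no organism matches.
Reversing ODC (to −) → unique match: Alcaligenes faecalis.
Reversing Esculin → still no organism matches.

ODC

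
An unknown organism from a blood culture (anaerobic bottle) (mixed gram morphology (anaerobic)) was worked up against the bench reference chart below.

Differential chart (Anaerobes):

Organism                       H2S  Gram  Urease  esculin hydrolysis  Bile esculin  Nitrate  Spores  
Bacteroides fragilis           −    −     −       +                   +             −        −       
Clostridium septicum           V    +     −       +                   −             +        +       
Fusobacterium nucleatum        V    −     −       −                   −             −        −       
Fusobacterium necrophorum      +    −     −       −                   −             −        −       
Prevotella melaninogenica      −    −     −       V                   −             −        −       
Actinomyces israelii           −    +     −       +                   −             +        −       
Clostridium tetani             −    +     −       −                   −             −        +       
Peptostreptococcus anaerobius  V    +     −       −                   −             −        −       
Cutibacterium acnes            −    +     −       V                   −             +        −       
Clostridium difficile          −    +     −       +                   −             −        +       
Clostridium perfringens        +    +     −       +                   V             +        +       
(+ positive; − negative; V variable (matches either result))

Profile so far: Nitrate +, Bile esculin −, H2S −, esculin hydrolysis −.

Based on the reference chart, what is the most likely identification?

Cutibacterium acnes

Bile esculin −: excludes Bacteroides fragilis — 10 left.
Nitrate +: excludes 6 organisms — 4 left.
esculin hydrolysis −: excludes Clostridium septicum, Actinomyces israelii, Clostridium perfringens — 1 left.
H2S −: the one remaining candidate is consistent.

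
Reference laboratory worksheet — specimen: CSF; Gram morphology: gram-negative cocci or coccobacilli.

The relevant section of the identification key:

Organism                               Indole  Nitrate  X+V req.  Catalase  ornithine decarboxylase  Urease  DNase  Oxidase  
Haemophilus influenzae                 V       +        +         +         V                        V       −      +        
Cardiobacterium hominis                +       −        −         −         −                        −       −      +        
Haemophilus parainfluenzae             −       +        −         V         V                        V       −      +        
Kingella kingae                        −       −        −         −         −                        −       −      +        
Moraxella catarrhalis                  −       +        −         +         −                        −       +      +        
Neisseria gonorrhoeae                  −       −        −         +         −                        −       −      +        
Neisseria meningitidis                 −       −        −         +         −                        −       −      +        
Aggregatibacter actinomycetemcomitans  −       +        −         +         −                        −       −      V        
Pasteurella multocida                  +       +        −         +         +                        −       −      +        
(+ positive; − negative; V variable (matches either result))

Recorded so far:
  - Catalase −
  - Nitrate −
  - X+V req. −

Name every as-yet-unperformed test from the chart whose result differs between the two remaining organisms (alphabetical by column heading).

Indole

Nitrate −: excludes 5 organisms — 4 left.
X+V req. −: all 4 remaining candidates are consistent.
Catalase −: excludes Neisseria gonorrhoeae, Neisseria meningitidis — 2 left.
Two candidates remain: Cardiobacterium hominis and Kingella kingae.
  Indole: Cardiobacterium hominis +, Kingella kingae − — discriminates.
  ornithine decarboxylase: − vs − — same for both, does not separate.
  Urease: − vs − — same for both, does not separate.
  DNase: − vs − — same for both, does not separate.
  Oxidase: + vs + — same for both, does not separate.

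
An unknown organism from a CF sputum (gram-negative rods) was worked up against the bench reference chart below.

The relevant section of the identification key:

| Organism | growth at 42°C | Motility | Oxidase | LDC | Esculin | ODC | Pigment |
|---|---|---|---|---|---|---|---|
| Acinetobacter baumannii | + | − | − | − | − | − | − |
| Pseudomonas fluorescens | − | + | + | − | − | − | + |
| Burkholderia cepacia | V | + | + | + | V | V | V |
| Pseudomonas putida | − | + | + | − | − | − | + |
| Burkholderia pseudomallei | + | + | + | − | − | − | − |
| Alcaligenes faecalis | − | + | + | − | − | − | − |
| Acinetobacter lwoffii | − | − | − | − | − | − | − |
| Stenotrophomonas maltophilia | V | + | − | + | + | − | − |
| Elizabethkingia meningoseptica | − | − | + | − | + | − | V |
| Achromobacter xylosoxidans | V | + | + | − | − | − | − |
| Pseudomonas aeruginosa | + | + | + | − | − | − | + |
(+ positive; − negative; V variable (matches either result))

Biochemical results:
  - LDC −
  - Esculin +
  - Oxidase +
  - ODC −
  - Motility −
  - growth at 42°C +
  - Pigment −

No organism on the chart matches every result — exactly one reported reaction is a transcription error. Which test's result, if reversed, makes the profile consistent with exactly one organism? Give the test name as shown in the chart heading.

growth at 42°C

As reported, no row in the chart matches all 7 reactions.
Reversing Esculin → still no organism matches.
Reversing Motility → still no organism matches.
Reversing Oxidase → still no organism matches.
Reversing Pigment → still no organism matches.
Reversing LDC → still no organism matches.
Reversing growth at 42°C (to −) → unique match: Elizabethkingia meningoseptica.
Reversing ODC → still no organism matches.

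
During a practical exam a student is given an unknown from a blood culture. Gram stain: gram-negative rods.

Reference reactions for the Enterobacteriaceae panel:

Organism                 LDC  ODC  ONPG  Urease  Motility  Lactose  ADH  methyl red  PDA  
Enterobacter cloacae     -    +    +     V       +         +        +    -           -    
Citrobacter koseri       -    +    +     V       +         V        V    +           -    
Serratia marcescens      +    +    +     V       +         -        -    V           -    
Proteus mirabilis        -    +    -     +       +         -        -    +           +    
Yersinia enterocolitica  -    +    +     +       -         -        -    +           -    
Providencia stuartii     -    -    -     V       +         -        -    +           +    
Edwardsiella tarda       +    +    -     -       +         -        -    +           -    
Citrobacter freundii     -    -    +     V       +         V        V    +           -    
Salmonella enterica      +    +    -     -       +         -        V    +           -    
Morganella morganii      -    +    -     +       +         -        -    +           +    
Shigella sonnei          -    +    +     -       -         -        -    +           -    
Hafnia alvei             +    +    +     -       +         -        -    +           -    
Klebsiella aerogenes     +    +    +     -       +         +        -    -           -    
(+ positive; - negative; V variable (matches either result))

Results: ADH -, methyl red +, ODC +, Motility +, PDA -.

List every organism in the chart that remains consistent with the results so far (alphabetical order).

PDA -: excludes Proteus mirabilis, Providencia stuartii, Morganella morganii — 10 left.
ADH -: excludes Enterobacter cloacae — 9 left.
Motility +: excludes Yersinia enterocolitica, Shigella sonnei — 7 left.
ODC +: excludes Citrobacter freundii — 6 left.
methyl red +: excludes Klebsiella aerogenes — 5 left.

Citrobacter koseri, Edwardsiella tarda, Hafnia alvei, Salmonella enterica, Serratia marcescens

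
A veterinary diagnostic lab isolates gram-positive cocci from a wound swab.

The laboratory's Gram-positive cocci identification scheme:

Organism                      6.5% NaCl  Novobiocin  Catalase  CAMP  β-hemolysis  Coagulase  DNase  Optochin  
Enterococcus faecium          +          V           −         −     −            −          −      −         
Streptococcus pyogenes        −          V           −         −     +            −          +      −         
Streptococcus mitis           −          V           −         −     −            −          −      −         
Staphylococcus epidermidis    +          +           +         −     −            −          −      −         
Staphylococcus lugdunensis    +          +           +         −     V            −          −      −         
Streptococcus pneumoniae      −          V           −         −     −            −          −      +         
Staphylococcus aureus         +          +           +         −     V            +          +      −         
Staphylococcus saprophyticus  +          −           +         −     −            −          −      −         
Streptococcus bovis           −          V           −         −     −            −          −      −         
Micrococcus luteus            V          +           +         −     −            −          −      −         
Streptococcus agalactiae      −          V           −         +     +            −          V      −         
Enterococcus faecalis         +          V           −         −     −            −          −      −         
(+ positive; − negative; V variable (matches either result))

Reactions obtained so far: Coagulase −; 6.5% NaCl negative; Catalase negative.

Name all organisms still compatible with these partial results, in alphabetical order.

Streptococcus agalactiae, Streptococcus bovis, Streptococcus mitis, Streptococcus pneumoniae, Streptococcus pyogenes

Catalase −: excludes 5 organisms — 7 left.
6.5% NaCl −: excludes Enterococcus faecium, Enterococcus faecalis — 5 left.
Coagulase −: all 5 remaining candidates are consistent.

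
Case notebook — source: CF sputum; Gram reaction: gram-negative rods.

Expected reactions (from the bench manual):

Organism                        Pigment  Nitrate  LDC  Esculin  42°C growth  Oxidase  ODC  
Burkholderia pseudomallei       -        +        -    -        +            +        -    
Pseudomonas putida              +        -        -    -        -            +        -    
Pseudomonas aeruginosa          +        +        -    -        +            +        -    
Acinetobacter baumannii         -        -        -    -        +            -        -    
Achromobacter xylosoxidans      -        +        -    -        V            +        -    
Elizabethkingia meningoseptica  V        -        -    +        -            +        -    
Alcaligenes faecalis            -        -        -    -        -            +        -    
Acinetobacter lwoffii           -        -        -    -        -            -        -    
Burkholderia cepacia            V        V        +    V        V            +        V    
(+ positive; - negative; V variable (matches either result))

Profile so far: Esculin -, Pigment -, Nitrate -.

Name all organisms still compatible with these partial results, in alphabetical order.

Esculin -: excludes Elizabethkingia meningoseptica — 8 left.
Nitrate -: excludes Burkholderia pseudomallei, Pseudomonas aeruginosa, Achromobacter xylosoxidans — 5 left.
Pigment -: excludes Pseudomonas putida — 4 left.

Acinetobacter baumannii, Acinetobacter lwoffii, Alcaligenes faecalis, Burkholderia cepacia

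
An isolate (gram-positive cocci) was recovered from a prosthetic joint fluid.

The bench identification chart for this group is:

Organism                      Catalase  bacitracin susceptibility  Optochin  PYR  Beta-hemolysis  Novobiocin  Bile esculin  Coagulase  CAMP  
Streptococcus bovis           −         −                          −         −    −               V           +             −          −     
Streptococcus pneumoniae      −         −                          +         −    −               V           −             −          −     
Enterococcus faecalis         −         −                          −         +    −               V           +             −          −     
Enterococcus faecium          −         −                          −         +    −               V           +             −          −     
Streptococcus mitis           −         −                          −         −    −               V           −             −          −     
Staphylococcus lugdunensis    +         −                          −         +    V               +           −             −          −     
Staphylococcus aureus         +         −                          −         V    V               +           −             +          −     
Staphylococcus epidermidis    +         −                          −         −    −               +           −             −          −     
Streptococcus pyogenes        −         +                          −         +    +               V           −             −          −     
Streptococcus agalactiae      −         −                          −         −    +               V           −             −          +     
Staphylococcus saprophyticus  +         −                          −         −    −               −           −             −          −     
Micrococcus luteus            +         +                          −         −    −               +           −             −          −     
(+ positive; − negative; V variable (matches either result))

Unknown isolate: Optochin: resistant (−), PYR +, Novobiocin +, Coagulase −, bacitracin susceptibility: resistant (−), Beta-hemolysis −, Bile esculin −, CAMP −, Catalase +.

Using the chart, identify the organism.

Staphylococcus lugdunensis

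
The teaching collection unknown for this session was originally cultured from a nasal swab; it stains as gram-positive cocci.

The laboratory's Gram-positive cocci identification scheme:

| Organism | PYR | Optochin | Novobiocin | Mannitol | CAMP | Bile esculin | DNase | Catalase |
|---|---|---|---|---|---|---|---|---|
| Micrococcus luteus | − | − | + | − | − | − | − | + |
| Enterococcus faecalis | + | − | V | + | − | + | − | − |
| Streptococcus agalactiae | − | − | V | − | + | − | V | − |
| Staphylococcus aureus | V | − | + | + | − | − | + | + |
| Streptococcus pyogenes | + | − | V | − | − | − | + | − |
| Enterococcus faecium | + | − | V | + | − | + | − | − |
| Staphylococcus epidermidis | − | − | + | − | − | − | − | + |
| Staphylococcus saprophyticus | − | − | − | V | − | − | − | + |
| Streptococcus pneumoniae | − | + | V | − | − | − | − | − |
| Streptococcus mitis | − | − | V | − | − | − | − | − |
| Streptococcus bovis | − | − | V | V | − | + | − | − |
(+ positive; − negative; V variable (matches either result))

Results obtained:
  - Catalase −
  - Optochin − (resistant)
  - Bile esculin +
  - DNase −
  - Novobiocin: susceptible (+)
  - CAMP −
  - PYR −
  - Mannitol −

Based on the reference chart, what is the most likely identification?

Streptococcus bovis

Bile esculin +: excludes 8 organisms — 3 left.
Optochin −: all 3 remaining candidates are consistent.
PYR −: excludes Enterococcus faecalis, Enterococcus faecium — 1 left.
Catalase −: the one remaining candidate is consistent.
DNase −: the one remaining candidate is consistent.
Novobiocin +: the one remaining candidate is consistent.
Mannitol −: the one remaining candidate is consistent.
CAMP −: the one remaining candidate is consistent.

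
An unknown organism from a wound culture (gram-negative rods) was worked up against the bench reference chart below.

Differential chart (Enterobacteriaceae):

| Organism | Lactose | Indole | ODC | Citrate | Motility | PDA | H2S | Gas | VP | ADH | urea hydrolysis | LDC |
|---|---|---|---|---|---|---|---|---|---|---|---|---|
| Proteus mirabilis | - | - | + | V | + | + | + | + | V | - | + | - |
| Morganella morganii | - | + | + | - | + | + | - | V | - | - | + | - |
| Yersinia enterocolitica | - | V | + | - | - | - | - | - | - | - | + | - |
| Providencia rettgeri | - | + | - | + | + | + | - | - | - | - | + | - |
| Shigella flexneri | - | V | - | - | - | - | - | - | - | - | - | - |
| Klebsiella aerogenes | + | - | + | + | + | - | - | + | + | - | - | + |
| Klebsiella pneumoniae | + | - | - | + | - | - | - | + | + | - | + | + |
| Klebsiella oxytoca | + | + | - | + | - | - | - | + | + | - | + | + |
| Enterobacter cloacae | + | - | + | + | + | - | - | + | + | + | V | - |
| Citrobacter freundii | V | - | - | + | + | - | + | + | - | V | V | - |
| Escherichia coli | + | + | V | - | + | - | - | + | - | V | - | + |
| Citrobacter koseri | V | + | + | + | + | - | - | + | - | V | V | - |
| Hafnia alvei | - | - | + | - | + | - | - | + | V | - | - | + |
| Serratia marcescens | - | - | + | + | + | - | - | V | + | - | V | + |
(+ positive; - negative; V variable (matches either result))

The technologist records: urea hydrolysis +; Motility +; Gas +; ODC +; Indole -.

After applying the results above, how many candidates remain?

3

Motility +: excludes Yersinia enterocolitica, Shigella flexneri, Klebsiella pneumoniae, Klebsiella oxytoca — 10 left.
Gas +: excludes Providencia rettgeri — 9 left.
urea hydrolysis +: excludes Klebsiella aerogenes, Escherichia coli, Hafnia alvei — 6 left.
ODC +: excludes Citrobacter freundii — 5 left.
Indole -: excludes Morganella morganii, Citrobacter koseri — 3 left.
Still consistent: Enterobacter cloacae, Proteus mirabilis, Serratia marcescens.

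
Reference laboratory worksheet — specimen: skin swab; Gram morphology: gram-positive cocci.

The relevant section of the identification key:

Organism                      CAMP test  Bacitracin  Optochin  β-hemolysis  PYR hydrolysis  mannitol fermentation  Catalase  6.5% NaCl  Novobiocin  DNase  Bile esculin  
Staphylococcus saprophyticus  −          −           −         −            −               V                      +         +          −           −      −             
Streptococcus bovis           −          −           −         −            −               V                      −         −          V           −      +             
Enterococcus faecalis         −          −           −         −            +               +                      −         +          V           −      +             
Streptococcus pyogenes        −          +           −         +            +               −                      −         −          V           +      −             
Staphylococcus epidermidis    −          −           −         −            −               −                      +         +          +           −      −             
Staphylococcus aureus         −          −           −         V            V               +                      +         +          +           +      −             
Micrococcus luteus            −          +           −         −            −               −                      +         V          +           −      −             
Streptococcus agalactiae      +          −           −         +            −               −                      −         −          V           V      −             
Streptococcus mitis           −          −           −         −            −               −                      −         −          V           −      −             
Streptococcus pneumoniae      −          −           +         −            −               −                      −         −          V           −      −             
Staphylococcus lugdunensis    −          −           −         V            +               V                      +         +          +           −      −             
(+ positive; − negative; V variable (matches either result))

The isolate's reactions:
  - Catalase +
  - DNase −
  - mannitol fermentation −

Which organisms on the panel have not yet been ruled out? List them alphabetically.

mannitol fermentation −: excludes Enterococcus faecalis, Staphylococcus aureus — 9 left.
Catalase +: excludes 5 organisms — 4 left.
DNase −: all 4 remaining candidates are consistent.

Micrococcus luteus, Staphylococcus epidermidis, Staphylococcus lugdunensis, Staphylococcus saprophyticus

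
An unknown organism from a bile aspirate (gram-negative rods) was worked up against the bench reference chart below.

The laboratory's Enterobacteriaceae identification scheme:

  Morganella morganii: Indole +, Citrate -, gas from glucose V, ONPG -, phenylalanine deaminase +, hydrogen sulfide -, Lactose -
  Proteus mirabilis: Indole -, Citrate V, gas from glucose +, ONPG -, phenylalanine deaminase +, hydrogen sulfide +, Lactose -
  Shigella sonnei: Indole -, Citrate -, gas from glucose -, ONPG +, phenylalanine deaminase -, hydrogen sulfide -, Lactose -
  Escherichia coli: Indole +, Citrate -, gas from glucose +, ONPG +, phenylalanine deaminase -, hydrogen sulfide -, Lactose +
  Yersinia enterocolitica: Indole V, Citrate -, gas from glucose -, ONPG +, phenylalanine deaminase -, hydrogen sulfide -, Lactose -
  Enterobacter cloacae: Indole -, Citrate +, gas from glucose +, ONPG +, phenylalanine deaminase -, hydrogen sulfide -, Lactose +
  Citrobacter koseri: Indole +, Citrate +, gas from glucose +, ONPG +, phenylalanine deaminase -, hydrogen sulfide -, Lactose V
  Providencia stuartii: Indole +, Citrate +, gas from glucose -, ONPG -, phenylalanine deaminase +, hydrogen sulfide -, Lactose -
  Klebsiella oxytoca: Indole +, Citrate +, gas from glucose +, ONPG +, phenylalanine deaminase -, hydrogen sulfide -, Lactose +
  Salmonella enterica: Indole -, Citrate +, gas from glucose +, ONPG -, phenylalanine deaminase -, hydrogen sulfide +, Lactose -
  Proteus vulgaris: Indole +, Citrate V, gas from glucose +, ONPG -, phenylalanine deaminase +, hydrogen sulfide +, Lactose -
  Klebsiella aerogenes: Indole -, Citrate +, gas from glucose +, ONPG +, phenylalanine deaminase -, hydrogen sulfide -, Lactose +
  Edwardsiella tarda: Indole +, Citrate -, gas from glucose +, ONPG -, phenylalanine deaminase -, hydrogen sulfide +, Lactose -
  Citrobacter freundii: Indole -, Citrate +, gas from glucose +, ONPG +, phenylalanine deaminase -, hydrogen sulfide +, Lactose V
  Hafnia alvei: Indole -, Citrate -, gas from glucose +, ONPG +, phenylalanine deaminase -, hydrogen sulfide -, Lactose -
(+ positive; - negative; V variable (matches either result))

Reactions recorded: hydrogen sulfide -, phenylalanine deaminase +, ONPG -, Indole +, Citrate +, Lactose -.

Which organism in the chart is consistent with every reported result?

Indole +: excludes 7 organisms — 8 left.
Citrate +: excludes Morganella morganii, Escherichia coli, Yersinia enterocolitica, Edwardsiella tarda — 4 left.
ONPG -: excludes Citrobacter koseri, Klebsiella oxytoca — 2 left.
phenylalanine deaminase +: all 2 remaining candidates are consistent.
Lactose -: all 2 remaining candidates are consistent.
hydrogen sulfide -: excludes Proteus vulgaris — 1 left.

Providencia stuartii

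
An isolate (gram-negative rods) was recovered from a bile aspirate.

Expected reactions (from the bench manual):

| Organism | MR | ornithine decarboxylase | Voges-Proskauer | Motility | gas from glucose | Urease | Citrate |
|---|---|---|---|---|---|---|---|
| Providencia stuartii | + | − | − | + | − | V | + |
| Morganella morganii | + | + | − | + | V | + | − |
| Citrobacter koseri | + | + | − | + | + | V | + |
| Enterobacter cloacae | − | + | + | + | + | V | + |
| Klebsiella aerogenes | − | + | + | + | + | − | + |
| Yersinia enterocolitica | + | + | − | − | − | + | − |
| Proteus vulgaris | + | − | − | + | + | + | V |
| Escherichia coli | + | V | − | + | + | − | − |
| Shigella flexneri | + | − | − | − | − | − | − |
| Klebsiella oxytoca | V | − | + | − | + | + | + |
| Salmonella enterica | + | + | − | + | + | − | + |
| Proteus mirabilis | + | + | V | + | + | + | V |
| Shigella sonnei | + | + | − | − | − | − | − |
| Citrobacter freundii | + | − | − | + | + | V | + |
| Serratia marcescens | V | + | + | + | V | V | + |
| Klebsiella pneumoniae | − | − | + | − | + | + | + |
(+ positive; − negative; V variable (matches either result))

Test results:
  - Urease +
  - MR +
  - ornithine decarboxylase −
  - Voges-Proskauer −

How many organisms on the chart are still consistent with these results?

3

Voges-Proskauer −: excludes 5 organisms — 11 left.
MR +: all 11 remaining candidates are consistent.
Urease +: excludes Escherichia coli, Shigella flexneri, Salmonella enterica, Shigella sonnei — 7 left.
ornithine decarboxylase −: excludes Morganella morganii, Citrobacter koseri, Yersinia enterocolitica, Proteus mirabilis — 3 left.
Still consistent: Citrobacter freundii, Proteus vulgaris, Providencia stuartii.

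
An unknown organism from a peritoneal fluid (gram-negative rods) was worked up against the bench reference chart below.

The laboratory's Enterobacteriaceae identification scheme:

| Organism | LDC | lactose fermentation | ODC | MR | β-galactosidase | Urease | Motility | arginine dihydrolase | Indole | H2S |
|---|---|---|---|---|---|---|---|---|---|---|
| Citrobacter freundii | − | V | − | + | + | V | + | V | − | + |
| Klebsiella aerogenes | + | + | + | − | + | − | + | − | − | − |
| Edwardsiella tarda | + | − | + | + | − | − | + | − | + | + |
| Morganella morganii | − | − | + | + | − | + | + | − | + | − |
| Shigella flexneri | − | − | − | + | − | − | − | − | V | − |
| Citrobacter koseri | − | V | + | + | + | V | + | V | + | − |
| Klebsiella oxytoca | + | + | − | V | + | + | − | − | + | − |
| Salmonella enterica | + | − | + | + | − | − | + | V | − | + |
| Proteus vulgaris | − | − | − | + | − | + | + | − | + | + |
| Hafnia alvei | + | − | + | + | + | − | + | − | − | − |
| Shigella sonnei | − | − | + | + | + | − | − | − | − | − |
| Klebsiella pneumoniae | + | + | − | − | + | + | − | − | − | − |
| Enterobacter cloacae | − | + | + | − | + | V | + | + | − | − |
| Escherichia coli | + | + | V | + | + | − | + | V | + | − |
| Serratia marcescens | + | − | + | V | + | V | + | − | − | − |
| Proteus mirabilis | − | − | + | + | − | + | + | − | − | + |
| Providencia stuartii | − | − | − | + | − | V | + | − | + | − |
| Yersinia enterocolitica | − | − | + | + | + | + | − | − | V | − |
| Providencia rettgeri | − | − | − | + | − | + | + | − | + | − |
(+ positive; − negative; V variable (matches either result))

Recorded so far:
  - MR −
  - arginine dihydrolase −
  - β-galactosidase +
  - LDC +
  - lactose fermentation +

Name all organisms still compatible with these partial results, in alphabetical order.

LDC +: excludes 11 organisms — 8 left.
lactose fermentation +: excludes Edwardsiella tarda, Salmonella enterica, Hafnia alvei, Serratia marcescens — 4 left.
β-galactosidase +: all 4 remaining candidates are consistent.
arginine dihydrolase −: all 4 remaining candidates are consistent.
MR −: excludes Escherichia coli — 3 left.

Klebsiella aerogenes, Klebsiella oxytoca, Klebsiella pneumoniae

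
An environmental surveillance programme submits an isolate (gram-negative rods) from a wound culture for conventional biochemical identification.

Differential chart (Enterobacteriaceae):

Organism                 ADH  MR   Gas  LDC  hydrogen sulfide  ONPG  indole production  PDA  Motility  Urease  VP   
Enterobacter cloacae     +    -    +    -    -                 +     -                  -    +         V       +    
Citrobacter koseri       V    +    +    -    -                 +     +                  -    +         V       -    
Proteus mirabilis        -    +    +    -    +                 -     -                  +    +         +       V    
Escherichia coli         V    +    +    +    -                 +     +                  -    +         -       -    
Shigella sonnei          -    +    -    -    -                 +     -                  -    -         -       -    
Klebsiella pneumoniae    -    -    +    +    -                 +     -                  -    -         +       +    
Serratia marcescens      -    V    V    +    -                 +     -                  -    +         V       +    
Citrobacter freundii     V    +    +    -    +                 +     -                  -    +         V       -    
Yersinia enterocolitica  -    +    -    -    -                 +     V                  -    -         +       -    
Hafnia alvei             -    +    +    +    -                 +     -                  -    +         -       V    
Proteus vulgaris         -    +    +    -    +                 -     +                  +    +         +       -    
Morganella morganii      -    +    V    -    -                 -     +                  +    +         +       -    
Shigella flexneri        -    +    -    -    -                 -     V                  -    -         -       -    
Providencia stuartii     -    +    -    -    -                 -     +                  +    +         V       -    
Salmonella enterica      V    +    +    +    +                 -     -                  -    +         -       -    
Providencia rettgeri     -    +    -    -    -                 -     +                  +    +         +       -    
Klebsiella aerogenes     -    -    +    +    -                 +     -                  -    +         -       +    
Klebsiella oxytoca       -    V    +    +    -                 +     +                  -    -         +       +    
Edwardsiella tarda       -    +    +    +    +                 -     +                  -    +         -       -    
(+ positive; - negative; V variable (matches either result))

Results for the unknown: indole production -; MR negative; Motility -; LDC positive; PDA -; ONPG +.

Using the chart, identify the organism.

Klebsiella pneumoniae

PDA -: excludes 5 organisms — 14 left.
LDC +: excludes 6 organisms — 8 left.
indole production -: excludes Escherichia coli, Klebsiella oxytoca, Edwardsiella tarda — 5 left.
ONPG +: excludes Salmonella enterica — 4 left.
MR -: excludes Hafnia alvei — 3 left.
Motility -: excludes Serratia marcescens, Klebsiella aerogenes — 1 left.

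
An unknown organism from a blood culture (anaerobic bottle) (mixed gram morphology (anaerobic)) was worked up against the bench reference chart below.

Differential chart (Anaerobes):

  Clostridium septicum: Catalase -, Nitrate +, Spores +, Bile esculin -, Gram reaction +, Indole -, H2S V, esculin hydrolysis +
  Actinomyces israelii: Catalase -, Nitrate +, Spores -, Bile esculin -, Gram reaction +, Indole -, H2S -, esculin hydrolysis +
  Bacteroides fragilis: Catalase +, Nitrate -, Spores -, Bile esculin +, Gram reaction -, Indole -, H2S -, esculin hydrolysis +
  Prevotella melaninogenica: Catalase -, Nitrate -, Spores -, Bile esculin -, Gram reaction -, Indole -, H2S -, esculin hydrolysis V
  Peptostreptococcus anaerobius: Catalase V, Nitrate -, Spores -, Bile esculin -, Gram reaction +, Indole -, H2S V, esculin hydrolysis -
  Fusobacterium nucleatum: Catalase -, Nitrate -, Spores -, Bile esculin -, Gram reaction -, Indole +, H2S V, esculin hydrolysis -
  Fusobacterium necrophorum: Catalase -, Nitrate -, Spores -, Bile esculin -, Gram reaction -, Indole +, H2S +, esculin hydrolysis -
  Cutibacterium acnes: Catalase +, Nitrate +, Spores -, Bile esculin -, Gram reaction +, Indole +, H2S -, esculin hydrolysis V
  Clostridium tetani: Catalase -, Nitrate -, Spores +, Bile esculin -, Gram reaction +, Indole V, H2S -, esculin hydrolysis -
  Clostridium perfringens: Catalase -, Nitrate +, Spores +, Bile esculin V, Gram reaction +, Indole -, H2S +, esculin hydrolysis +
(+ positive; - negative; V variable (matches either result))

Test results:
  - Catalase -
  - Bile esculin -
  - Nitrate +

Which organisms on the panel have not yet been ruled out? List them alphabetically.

Catalase -: excludes Bacteroides fragilis, Cutibacterium acnes — 8 left.
Nitrate +: excludes 5 organisms — 3 left.
Bile esculin -: all 3 remaining candidates are consistent.

Actinomyces israelii, Clostridium perfringens, Clostridium septicum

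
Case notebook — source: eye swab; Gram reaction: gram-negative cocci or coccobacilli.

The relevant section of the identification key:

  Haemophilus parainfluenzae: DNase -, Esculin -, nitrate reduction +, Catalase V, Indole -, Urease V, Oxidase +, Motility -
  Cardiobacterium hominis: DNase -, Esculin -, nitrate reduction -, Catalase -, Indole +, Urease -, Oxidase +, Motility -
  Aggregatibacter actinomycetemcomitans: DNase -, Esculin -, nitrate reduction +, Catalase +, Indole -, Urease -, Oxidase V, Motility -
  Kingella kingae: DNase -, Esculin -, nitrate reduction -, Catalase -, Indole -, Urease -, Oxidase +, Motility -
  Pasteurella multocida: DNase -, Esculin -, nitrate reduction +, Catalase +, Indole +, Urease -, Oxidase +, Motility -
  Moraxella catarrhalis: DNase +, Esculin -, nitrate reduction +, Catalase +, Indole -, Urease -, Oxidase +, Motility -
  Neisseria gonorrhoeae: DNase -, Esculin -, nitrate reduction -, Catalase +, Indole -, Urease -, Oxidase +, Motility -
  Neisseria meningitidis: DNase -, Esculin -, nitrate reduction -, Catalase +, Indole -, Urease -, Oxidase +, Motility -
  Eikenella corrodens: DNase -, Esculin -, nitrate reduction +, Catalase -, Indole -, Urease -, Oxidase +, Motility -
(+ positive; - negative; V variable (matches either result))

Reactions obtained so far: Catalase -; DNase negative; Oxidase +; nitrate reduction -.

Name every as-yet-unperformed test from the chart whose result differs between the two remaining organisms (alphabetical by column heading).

Indole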